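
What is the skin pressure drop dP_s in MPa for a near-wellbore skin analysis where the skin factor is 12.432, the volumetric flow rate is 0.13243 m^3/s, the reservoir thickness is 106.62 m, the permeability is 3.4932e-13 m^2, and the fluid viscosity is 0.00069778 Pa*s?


dP_s = S * q * mu / (2*pi*k*hr) / 1000
dP_s = 12.432 * 0.13243 * 0.00069778 / (2*pi*3.4932e-13*106.62) / 1000
dP_s = 4909.123 kPa
Convert: 4909.123 kPa * 0.001 = 4.9091 MPa
dP_s = 4.9091 MPa


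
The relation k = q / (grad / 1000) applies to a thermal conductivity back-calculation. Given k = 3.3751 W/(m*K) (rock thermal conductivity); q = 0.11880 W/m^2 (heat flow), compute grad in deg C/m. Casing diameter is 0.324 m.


grad = q / k * 1000
grad = 0.11880 / 3.3751 * 1000
grad = 35.19896 deg C/km
Convert: 35.19896 deg C/km * 0.001 = 0.035199 deg C/m
grad = 0.035199 deg C/m


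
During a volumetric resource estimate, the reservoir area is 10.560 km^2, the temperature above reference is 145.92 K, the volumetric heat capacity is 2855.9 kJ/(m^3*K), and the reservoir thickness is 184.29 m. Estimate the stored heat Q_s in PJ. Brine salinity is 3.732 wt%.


Step 1: Vr = A*1e6*hr = 10.56*1e6*184.29 = 1.946102e+09 m^3
Step 2: Q_s = Vr*rhoc*dT/1e12 = 1.946102e+09*2855.9*145.92/1e12 = 811.00 PJ
Q_s = 811.00 PJ


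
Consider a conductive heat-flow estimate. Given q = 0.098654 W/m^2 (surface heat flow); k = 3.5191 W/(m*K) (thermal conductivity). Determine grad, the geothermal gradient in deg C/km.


grad = q * 1000 / k
grad = 0.098654 * 1000 / 3.5191
grad = 28.034 deg C/km


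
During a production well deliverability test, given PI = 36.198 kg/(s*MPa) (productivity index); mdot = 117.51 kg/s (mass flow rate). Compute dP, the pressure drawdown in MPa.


dP = mdot * 1000 / PI
dP = 117.51 * 1000 / 36.198
dP = 3246.312 kPa
Convert: 3246.312 kPa * 0.001 = 3.2463 MPa
dP = 3.2463 MPa


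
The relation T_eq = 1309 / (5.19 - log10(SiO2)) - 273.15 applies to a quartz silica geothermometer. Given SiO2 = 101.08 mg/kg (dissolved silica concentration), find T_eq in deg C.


T_eq = 1309 / (5.19 - log10(SiO2)) - 273.15
T_eq = 1309 / (5.19 - log10(101.08)) - 273.15
T_eq = 137.80 deg C


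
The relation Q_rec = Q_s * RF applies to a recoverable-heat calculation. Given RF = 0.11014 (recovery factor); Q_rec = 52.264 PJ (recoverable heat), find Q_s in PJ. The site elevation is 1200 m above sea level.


Q_s = Q_rec / RF
Q_s = 52.264 / 0.11014
Q_s = 474.52 PJ


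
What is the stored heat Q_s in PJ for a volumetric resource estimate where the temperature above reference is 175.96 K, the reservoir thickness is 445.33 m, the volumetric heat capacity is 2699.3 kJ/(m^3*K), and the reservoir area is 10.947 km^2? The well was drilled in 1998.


Step 1: Vr = A*1e6*hr = 10.947*1e6*445.33 = 4.875028e+09 m^3
Step 2: Q_s = Vr*rhoc*dT/1e12 = 4.875028e+09*2699.3*175.96/1e12 = 2315.5 PJ
Q_s = 2315.5 PJ


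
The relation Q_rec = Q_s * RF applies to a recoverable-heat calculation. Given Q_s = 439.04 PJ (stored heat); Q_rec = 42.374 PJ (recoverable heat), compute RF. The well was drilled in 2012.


RF = Q_rec / Q_s
RF = 42.374 / 439.04
RF = 0.096515


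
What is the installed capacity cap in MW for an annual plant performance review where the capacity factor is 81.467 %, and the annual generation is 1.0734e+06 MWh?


cap = E_a / (CF/100 * 8760)
cap = 1.0734e+06 / (81.467/100 * 8760)
cap = 150.41 MW


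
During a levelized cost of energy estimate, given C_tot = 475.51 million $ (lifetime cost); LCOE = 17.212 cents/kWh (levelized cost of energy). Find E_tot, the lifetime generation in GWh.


E_tot = C_tot / LCOE * 100
E_tot = 475.51 / 17.212 * 100
E_tot = 2762.7 GWh


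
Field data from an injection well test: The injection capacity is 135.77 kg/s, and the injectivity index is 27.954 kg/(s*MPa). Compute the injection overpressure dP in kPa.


dP = mdot * 1000 / II
dP = 135.77 * 1000 / 27.954
dP = 4856.9 kPa


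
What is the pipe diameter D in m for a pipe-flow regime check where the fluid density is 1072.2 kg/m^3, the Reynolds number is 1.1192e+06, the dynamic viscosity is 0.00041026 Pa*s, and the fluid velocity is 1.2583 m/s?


D = Re * mu / (rho * vel)
D = 1.1192e+06 * 0.00041026 / (1072.2 * 1.2583)
D = 0.34034 m


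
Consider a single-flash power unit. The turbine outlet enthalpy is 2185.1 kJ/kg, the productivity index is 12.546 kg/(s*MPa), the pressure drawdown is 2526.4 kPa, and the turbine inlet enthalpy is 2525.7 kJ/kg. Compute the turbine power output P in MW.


Step 1: mdot = PI * dP / 1000 = 12.546 * 2526.4 / 1000 = 31.69621 kg/s
Step 2: P = mdot*(h_in - h_out)/1000 = 31.69621*(2525.7 - 2185.1)/1000 = 10.796 MW
P = 10.796 MW


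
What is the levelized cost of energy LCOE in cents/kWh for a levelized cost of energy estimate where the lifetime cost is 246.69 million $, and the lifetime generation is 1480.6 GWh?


LCOE = C_tot / E_tot * 100
LCOE = 246.69 / 1480.6 * 100
LCOE = 16.661 cents/kWh


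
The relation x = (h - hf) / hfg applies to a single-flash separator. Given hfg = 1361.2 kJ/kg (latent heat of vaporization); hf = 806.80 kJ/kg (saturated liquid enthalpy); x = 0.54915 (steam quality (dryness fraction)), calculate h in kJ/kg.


h = hf + x * hfg
h = 806.80 + 0.54915 * 1361.2
h = 1554.3 kJ/kg


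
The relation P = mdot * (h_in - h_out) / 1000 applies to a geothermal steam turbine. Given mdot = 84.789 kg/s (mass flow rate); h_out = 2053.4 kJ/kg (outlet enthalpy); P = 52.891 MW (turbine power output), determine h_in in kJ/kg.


h_in = h_out + P * 1000 / mdot
h_in = 2053.4 + 52.891 * 1000 / 84.789
h_in = 2677.2 kJ/kg


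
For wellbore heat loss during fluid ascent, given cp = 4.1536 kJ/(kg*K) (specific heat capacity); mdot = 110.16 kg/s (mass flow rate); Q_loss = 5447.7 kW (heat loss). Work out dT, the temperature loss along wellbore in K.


dT = Q_loss / (mdot * cp)
dT = 5447.7 / (110.16 * 4.1536)
dT = 11.906 K


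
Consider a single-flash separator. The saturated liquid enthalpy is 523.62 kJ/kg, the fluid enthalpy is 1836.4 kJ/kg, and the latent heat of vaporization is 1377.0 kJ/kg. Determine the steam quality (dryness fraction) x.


x = (h - hf) / hfg
x = (1836.4 - 523.62) / 1377.0
x = 0.95336


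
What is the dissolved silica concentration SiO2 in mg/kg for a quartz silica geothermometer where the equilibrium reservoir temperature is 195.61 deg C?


SiO2 = 10^(5.19 - 1309/(T_eq + 273.15))
SiO2 = 10^(5.19 - 1309/(195.61 + 273.15))
SiO2 = 249.76 mg/kg


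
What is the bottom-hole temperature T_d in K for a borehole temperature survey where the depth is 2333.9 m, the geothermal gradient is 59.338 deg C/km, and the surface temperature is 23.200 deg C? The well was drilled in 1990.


T_d = T_surf + grad * d / 1000
T_d = 23.200 + 59.338 * 2333.9 / 1000
T_d = 161.6890 deg C
Convert to K: 161.6890 + 273.15 = 434.84 K
T_d = 434.84 K


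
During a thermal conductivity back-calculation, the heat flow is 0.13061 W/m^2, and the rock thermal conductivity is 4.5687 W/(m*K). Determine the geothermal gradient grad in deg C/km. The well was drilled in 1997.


grad = q / k * 1000
grad = 0.13061 / 4.5687 * 1000
grad = 28.588 deg C/km


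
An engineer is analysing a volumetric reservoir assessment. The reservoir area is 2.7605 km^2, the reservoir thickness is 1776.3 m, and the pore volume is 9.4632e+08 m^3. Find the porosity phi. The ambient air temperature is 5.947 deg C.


phi = Vp / (A * 1e6 * hr)
phi = 9.4632e+08 / (2.7605 * 1e6 * 1776.3)
phi = 0.19299


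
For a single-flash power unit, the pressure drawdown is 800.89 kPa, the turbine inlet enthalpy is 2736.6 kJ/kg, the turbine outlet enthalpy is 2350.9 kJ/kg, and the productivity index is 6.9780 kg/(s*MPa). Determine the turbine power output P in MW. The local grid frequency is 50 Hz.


Step 1: mdot = PI * dP / 1000 = 6.978 * 800.89 / 1000 = 5.588610 kg/s
Step 2: P = mdot*(h_in - h_out)/1000 = 5.588610*(2736.6 - 2350.9)/1000 = 2.1555 MW
P = 2.1555 MW


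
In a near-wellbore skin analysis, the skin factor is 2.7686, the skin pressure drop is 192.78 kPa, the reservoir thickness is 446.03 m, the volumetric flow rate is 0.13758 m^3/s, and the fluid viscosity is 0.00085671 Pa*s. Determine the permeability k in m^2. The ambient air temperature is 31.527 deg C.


k = S*q*mu / (2*pi*dP_s*1000*hr)
k = 2.7686*0.13758*0.00085671 / (2*pi*192.78*1000*446.03)
k = 6.0401e-13 m^2


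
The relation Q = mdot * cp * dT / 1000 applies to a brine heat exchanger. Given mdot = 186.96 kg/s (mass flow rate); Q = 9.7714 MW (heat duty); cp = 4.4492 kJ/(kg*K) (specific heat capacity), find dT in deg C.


dT = Q * 1000 / (mdot * cp)
dT = 9.7714 * 1000 / (186.96 * 4.4492)
dT = 11.74698 K
Convert (temperature difference, 1 K = 1 deg C): 11.74698 K = 11.74698 deg C
dT = 11.747 deg C


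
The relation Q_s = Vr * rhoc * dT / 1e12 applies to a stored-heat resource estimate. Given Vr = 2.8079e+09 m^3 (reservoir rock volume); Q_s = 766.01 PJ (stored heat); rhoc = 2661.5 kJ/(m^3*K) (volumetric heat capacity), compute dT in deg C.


dT = Q_s * 1e12 / (Vr * rhoc)
dT = 766.01 * 1e12 / (2.8079e+09 * 2661.5)
dT = 102.5006 K
Convert (temperature difference, 1 K = 1 deg C): 102.5006 K = 102.5006 deg C
dT = 102.50 deg C


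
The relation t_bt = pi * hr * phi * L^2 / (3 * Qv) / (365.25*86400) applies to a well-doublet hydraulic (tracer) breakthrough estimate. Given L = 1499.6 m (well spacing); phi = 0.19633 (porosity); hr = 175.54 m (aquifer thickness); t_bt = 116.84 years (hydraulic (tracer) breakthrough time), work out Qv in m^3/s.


Qv = pi*hr*phi*L^2 / (3*t_bt*365.25*86400)
Qv = pi*175.54*0.19633*1499.6^2 / (3*116.84*365.25*86400)
Qv = 0.022011 m^3/s


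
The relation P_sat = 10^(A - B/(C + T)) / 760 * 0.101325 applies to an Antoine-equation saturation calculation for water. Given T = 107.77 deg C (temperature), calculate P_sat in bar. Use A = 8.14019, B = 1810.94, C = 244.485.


P_sat = 10^(A - B/(C + T)) / 760 * 0.101325
P_sat = 10^(8.14019 - 1810.94/(244.485 + 107.77)) / 760 * 0.101325
P_sat = 0.1330765 MPa
Convert: 0.1330765 MPa * 10.0 = 1.3308 bar
P_sat = 1.3308 bar


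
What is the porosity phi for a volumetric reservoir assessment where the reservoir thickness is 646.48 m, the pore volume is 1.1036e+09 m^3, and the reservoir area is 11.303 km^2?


phi = Vp / (A * 1e6 * hr)
phi = 1.1036e+09 / (11.303 * 1e6 * 646.48)
phi = 0.15103


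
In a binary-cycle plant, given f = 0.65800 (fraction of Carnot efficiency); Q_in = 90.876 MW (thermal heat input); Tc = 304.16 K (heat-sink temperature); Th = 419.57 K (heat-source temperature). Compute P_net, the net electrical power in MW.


Step 1: eta = (1 - Tc/Th)*f = (1 - 304.16/419.57)*0.658 = 0.1809943
Step 2: P_net = eta * Q_in = 0.1809943 * 90.876 = 16.448 MW
P_net = 16.448 MW


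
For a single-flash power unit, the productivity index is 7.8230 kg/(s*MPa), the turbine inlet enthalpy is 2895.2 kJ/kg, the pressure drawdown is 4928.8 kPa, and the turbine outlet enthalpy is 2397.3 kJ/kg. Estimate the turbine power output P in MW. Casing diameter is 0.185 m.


Step 1: mdot = PI * dP / 1000 = 7.823 * 4928.8 / 1000 = 38.55800 kg/s
Step 2: P = mdot*(h_in - h_out)/1000 = 38.55800*(2895.2 - 2397.3)/1000 = 19.198 MW
P = 19.198 MW


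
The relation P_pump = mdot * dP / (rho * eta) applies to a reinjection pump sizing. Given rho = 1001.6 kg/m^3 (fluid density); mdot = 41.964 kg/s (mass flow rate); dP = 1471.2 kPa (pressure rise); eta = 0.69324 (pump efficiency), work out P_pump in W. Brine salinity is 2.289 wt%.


P_pump = mdot * dP / (rho * eta)
P_pump = 41.964 * 1471.2 / (1001.6 * 0.69324)
P_pump = 88.91411 kW
Convert: 88.91411 kW * 1000.0 = 88914 W
P_pump = 88914 W


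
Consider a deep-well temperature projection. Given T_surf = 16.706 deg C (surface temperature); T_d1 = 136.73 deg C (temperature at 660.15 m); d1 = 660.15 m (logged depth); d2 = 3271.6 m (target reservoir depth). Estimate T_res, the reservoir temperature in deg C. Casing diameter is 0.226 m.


Step 1: grad = (T_d1 - T_surf)/d1 * 1000 = (136.73 - 16.706)/660.15 * 1000 = 181.8132 deg C/km
Step 2: T_res = T_surf + grad*d2/1000 = 16.706 + 181.8132*3271.6/1000 = 611.53 deg C
T_res = 611.53 deg C


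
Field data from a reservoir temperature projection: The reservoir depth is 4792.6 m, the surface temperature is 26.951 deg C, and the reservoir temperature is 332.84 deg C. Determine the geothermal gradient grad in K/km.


grad = (T_res - T_surf) / d * 1000
grad = (332.84 - 26.951) / 4792.6 * 1000
grad = 63.82527 deg C/km
Convert: 63.82527 deg C/km * 1.0 = 63.825 K/km
grad = 63.825 K/km


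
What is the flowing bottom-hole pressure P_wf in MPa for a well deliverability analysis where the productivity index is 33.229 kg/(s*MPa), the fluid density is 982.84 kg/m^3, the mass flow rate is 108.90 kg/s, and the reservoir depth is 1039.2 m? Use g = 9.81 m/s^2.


Step 1: P_i = rho*g*h/1e6 = 982.84*9.81*1039.2/1e6 = 10.01961 MPa
Step 2: P_wf = P_i - mdot/PI = 10.01961 - 108.9/33.229 = 6.7424 MPa
P_wf = 6.7424 MPa


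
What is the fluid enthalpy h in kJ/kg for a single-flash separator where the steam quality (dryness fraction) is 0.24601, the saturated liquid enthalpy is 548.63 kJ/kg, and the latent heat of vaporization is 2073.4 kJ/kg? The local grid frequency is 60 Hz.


h = hf + x * hfg
h = 548.63 + 0.24601 * 2073.4
h = 1058.7 kJ/kg


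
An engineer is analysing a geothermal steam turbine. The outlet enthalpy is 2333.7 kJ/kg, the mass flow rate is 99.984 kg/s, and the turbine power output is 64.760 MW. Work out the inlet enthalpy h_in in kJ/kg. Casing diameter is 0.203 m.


h_in = h_out + P * 1000 / mdot
h_in = 2333.7 + 64.760 * 1000 / 99.984
h_in = 2981.4 kJ/kg


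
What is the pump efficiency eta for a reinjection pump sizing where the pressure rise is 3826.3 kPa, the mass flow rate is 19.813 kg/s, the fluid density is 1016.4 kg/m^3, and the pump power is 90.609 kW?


eta = mdot * dP / (rho * P_pump)
eta = 19.813 * 3826.3 / (1016.4 * 90.609)
eta = 0.82318


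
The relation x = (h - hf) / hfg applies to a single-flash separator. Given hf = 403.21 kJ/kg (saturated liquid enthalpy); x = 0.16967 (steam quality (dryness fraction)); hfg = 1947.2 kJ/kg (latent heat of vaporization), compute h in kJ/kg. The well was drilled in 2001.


h = hf + x * hfg
h = 403.21 + 0.16967 * 1947.2
h = 733.59 kJ/kg


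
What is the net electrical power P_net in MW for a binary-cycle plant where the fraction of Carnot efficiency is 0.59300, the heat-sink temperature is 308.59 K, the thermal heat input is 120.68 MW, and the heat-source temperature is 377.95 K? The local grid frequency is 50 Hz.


Step 1: eta = (1 - Tc/Th)*f = (1 - 308.59/377.95)*0.593 = 0.1088252
Step 2: P_net = eta * Q_in = 0.1088252 * 120.68 = 13.133 MW
P_net = 13.133 MW


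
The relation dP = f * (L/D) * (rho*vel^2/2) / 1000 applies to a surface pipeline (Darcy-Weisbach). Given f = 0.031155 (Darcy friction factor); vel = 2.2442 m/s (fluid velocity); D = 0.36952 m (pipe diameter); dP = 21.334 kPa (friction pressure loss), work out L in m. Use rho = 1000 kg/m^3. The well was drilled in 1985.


L = dP*1000*D / (f*rho*vel^2/2)
L = 21.334*1000*0.36952 / (0.031155*1000*2.2442^2/2)
L = 100.48 m


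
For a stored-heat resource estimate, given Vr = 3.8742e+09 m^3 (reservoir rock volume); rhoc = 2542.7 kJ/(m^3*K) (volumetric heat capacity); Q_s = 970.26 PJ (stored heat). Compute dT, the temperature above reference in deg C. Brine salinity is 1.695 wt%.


dT = Q_s * 1e12 / (Vr * rhoc)
dT = 970.26 * 1e12 / (3.8742e+09 * 2542.7)
dT = 98.49427 K
Convert (temperature difference, 1 K = 1 deg C): 98.49427 K = 98.49427 deg C
dT = 98.494 deg C


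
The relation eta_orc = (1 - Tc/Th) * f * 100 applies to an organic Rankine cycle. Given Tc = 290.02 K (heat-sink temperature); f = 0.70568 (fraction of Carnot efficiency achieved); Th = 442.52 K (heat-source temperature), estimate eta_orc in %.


eta_orc = (1 - Tc/Th) * f * 100
eta_orc = (1 - 290.02/442.52) * 0.70568 * 100
eta_orc = 24.319 %


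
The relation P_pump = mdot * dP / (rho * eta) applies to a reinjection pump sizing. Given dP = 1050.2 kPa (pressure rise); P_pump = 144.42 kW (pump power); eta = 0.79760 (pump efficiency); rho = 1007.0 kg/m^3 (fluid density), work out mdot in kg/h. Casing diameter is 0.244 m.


mdot = P_pump * rho * eta / dP
mdot = 144.42 * 1007.0 * 0.79760 / 1050.2
mdot = 110.4511 kg/s
Convert: 110.4511 kg/s * 3600.0 = 3.9762e+05 kg/h
mdot = 3.9762e+05 kg/h


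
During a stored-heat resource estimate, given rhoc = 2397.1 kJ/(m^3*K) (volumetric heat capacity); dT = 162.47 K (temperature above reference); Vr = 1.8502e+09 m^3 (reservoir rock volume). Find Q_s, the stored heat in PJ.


Q_s = Vr * rhoc * dT / 1e12
Q_s = 1.8502e+09 * 2397.1 * 162.47 / 1e12
Q_s = 720.57 PJ


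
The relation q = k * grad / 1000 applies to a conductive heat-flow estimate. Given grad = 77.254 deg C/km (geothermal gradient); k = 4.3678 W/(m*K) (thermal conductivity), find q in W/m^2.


q = k * grad / 1000
q = 4.3678 * 77.254 / 1000
q = 0.33743 W/m^2


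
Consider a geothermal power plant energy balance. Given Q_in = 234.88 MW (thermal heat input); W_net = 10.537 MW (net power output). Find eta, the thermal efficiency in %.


eta = W_net / Q_in * 100
eta = 10.537 / 234.88 * 100
eta = 4.4861 %


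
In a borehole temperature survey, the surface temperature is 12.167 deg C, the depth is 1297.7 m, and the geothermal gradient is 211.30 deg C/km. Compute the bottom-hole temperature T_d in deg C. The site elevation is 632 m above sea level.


T_d = T_surf + grad * d / 1000
T_d = 12.167 + 211.30 * 1297.7 / 1000
T_d = 286.37 deg C


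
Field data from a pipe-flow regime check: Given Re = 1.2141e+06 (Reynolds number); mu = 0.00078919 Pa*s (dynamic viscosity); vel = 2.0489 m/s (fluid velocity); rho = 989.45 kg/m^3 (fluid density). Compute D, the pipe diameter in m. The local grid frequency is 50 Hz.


D = Re * mu / (rho * vel)
D = 1.2141e+06 * 0.00078919 / (989.45 * 2.0489)
D = 0.47263 m


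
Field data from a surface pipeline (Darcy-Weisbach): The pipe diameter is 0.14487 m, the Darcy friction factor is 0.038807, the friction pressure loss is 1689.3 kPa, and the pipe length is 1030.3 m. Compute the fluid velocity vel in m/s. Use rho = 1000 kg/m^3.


vel = sqrt(dP*1000*2*D / (f*L*rho))
vel = sqrt(1689.3*1000*2*0.14487 / (0.038807*1030.3*1000))
vel = 3.4988 m/s


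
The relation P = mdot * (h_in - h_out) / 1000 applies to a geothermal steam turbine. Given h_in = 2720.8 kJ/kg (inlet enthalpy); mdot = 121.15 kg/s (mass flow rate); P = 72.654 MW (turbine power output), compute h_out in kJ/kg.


h_out = h_in - P * 1000 / mdot
h_out = 2720.8 - 72.654 * 1000 / 121.15
h_out = 2121.1 kJ/kg


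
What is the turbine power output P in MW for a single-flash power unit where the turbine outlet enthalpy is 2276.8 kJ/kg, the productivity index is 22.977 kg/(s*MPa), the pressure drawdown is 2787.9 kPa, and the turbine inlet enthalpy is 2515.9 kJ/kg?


Step 1: mdot = PI * dP / 1000 = 22.977 * 2787.9 / 1000 = 64.05758 kg/s
Step 2: P = mdot*(h_in - h_out)/1000 = 64.05758*(2515.9 - 2276.8)/1000 = 15.316 MW
P = 15.316 MW


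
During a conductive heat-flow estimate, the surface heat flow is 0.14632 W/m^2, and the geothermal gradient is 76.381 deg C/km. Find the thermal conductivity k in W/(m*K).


k = q * 1000 / grad
k = 0.14632 * 1000 / 76.381
k = 1.9157 W/(m*K)


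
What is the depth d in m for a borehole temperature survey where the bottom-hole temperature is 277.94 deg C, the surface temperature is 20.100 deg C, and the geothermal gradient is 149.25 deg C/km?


d = (T_d - T_surf) / grad * 1000
d = (277.94 - 20.100) / 149.25 * 1000
d = 1727.6 m


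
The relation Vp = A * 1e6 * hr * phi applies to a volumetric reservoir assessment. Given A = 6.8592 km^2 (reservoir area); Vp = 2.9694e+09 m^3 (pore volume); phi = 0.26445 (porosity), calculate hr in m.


hr = Vp / (A * 1e6 * phi)
hr = 2.9694e+09 / (6.8592 * 1e6 * 0.26445)
hr = 1637.0 m


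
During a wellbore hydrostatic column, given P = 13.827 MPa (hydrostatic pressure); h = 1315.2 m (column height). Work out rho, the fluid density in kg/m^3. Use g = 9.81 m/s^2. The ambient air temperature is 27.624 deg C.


rho = P * 1e6 / (g * h)
rho = 13.827 * 1e6 / (9.81 * 1315.2)
rho = 1071.7 kg/m^3


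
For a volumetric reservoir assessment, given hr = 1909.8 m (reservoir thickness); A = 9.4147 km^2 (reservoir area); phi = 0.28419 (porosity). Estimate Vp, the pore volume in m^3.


Vp = A * 1e6 * hr * phi
Vp = 9.4147 * 1e6 * 1909.8 * 0.28419
Vp = 5.1098e+09 m^3


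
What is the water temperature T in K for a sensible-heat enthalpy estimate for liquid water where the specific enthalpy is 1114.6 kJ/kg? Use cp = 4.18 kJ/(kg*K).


T = h / cp
T = 1114.6 / 4.18
T = 266.6507 deg C
Convert to K: 266.6507 + 273.15 = 539.80 K
T = 539.80 K


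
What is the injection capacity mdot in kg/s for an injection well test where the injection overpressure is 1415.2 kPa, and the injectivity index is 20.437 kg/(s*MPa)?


mdot = II * dP / 1000
mdot = 20.437 * 1415.2 / 1000
mdot = 28.922 kg/s


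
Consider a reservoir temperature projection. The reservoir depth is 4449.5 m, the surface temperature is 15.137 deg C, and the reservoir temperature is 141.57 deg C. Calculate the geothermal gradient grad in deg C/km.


grad = (T_res - T_surf) / d * 1000
grad = (141.57 - 15.137) / 4449.5 * 1000
grad = 28.415 deg C/km


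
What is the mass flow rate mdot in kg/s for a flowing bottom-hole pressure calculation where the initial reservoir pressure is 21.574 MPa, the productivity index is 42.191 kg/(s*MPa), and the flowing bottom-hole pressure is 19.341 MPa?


mdot = (P_i - P_wf) * PI
mdot = (21.574 - 19.341) * 42.191
mdot = 94.213 kg/s


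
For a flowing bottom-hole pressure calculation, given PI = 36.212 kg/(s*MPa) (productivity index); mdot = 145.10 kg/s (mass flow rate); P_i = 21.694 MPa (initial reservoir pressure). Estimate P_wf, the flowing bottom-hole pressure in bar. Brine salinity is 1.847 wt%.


P_wf = P_i - mdot / PI
P_wf = 21.694 - 145.10 / 36.212
P_wf = 17.68704 MPa
Convert: 17.68704 MPa * 10.0 = 176.87 bar
P_wf = 176.87 bar


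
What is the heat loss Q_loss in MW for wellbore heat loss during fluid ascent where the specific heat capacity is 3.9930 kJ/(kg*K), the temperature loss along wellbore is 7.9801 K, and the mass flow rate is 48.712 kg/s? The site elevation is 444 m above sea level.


Q_loss = mdot * cp * dT
Q_loss = 48.712 * 3.9930 * 7.9801
Q_loss = 1552.185 kW
Convert: 1552.185 kW * 0.001 = 1.5522 MW
Q_loss = 1.5522 MW


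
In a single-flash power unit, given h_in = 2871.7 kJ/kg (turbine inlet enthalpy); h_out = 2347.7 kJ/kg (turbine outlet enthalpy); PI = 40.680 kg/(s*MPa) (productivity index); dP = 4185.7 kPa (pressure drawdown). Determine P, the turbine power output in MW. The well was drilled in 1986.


Step 1: mdot = PI * dP / 1000 = 40.68 * 4185.7 / 1000 = 170.2743 kg/s
Step 2: P = mdot*(h_in - h_out)/1000 = 170.2743*(2871.7 - 2347.7)/1000 = 89.224 MW
P = 89.224 MW


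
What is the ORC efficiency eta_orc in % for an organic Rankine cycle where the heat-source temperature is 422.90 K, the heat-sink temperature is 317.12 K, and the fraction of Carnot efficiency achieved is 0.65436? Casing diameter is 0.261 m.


eta_orc = (1 - Tc/Th) * f * 100
eta_orc = (1 - 317.12/422.90) * 0.65436 * 100
eta_orc = 16.368 %


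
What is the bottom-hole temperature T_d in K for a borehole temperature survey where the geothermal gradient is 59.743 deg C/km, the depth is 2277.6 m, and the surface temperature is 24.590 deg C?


T_d = T_surf + grad * d / 1000
T_d = 24.590 + 59.743 * 2277.6 / 1000
T_d = 160.6607 deg C
Convert to K: 160.6607 + 273.15 = 433.81 K
T_d = 433.81 K


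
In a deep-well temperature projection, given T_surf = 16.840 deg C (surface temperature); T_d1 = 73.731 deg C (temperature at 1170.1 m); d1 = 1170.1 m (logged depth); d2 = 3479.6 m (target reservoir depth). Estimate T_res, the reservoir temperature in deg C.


Step 1: grad = (T_d1 - T_surf)/d1 * 1000 = (73.731 - 16.84)/1170.1 * 1000 = 48.62063 deg C/km
Step 2: T_res = T_surf + grad*d2/1000 = 16.84 + 48.62063*3479.6/1000 = 186.02 deg C
T_res = 186.02 deg C


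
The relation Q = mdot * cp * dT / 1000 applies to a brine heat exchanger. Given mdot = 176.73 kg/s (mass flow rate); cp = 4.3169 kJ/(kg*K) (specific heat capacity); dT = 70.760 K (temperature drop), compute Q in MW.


Q = mdot * cp * dT / 1000
Q = 176.73 * 4.3169 * 70.760 / 1000
Q = 53.985 MW


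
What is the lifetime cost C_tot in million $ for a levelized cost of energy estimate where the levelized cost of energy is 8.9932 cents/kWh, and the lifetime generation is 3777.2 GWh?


C_tot = LCOE / 100 * E_tot
C_tot = 8.9932 / 100 * 3777.2
C_tot = 339.69 million $


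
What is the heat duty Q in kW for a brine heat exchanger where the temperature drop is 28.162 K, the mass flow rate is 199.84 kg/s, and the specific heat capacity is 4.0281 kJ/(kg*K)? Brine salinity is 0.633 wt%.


Q = mdot * cp * dT / 1000
Q = 199.84 * 4.0281 * 28.162 / 1000
Q = 22.66972 MW
Convert: 22.66972 MW * 1000.0 = 22670 kW
Q = 22670 kW


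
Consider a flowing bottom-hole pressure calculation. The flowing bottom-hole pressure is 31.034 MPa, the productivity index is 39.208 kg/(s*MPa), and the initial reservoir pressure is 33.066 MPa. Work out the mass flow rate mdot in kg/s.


mdot = (P_i - P_wf) * PI
mdot = (33.066 - 31.034) * 39.208
mdot = 79.671 kg/s


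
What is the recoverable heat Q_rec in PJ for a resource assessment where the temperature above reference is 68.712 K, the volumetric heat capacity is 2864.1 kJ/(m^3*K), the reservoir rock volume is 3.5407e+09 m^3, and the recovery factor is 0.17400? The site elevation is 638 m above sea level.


Step 1: Q_s = Vr*rhoc*dT/1e12 = 3.5407e+09*2864.1*68.712/1e12 = 696.8028 PJ
Step 2: Q_rec = Q_s * RF = 696.8028 * 0.174 = 121.24 PJ
Q_rec = 121.24 PJ


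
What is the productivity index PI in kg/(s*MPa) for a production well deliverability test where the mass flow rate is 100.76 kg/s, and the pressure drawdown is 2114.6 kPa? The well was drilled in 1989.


PI = mdot * 1000 / dP
PI = 100.76 * 1000 / 2114.6
PI = 47.650 kg/(s*MPa)


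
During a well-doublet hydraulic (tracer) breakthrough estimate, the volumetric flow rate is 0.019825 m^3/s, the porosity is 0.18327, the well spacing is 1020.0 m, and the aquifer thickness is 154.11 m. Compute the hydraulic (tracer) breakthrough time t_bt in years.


t_bt = pi * hr * phi * L^2 / (3 * Qv) / (365.25*86400)
t_bt = pi * 154.11 * 0.18327 * 1020.0^2 / (3 * 0.019825) / (365.25*86400)
t_bt = 49.185 years


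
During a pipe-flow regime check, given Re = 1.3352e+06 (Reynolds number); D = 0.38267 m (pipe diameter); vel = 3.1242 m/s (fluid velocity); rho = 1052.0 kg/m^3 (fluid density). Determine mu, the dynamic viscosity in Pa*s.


mu = rho * vel * D / Re
mu = 1052.0 * 3.1242 * 0.38267 / 1.3352e+06
mu = 0.00094196 Pa*s


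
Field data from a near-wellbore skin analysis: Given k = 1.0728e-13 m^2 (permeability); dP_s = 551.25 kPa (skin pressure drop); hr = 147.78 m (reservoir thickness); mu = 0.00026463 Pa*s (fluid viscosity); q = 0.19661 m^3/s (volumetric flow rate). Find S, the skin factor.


S = dP_s * 1000 * 2*pi*k*hr / (q*mu)
S = 551.25 * 1000 * 2*pi*1.0728e-13*147.78 / (0.19661*0.00026463)
S = 1.0554


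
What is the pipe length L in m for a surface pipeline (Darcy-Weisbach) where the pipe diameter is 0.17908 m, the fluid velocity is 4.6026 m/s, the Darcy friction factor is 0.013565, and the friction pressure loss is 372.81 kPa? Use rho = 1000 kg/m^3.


L = dP*1000*D / (f*rho*vel^2/2)
L = 372.81*1000*0.17908 / (0.013565*1000*4.6026^2/2)
L = 464.66 m


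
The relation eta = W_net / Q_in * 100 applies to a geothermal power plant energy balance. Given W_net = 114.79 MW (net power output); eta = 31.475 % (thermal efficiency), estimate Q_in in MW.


Q_in = W_net / (eta / 100)
Q_in = 114.79 / (31.475 / 100)
Q_in = 364.70 MW


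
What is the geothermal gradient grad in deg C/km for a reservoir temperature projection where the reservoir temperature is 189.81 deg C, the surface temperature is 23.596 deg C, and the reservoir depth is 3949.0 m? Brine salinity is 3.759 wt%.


grad = (T_res - T_surf) / d * 1000
grad = (189.81 - 23.596) / 3949.0 * 1000
grad = 42.090 deg C/km


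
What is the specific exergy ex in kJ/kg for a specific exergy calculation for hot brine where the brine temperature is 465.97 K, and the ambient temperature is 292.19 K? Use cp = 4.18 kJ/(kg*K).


ex = cp * ((T_b - T_0) - T_0 * ln(T_b/T_0))
ex = 4.18 * ((465.97 - 292.19) - 292.19 * ln(465.97/292.19))
ex = 156.37 kJ/kg


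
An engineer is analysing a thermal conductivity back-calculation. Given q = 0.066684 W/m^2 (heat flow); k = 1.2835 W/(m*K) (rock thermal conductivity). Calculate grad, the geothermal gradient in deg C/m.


grad = q / k * 1000
grad = 0.066684 / 1.2835 * 1000
grad = 51.95481 deg C/km
Convert: 51.95481 deg C/km * 0.001 = 0.051955 deg C/m
grad = 0.051955 deg C/m


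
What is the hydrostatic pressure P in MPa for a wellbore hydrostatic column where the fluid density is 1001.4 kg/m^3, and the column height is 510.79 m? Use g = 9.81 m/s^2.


P = rho * g * h / 1e6
P = 1001.4 * 9.81 * 510.79 / 1e6
P = 5.0179 MPa


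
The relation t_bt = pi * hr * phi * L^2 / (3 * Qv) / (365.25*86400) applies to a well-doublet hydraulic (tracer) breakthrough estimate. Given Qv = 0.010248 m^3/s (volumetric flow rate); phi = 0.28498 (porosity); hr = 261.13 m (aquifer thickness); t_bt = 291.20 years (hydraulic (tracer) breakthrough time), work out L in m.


L = sqrt(t_bt*365.25*86400*3*Qv / (pi*hr*phi))
L = sqrt(291.20*365.25*86400*3*0.010248 / (pi*261.13*0.28498))
L = 1099.3 m


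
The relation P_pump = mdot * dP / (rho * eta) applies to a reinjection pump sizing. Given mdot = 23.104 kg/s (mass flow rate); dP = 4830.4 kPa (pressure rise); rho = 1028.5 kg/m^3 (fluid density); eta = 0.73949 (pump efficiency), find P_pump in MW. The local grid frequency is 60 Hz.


P_pump = mdot * dP / (rho * eta)
P_pump = 23.104 * 4830.4 / (1028.5 * 0.73949)
P_pump = 146.7350 kW
Convert: 146.7350 kW * 0.001 = 0.14674 MW
P_pump = 0.14674 MW


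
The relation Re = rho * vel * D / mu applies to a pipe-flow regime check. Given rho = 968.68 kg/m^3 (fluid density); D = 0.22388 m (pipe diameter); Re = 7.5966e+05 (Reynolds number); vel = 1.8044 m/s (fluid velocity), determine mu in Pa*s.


mu = rho * vel * D / Re
mu = 968.68 * 1.8044 * 0.22388 / 7.5966e+05
mu = 0.00051512 Pa*s


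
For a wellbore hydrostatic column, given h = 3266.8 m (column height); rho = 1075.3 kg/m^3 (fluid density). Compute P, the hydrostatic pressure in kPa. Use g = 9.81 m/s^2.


P = rho * g * h / 1e6
P = 1075.3 * 9.81 * 3266.8 / 1e6
P = 34.46047 MPa
Convert: 34.46047 MPa * 1000.0 = 34460 kPa
P = 34460 kPa


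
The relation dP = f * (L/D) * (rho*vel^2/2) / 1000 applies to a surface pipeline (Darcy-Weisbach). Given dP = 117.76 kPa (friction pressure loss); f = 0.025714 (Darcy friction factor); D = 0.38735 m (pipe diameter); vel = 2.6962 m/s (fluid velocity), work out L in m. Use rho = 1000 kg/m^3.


L = dP*1000*D / (f*rho*vel^2/2)
L = 117.76*1000*0.38735 / (0.025714*1000*2.6962^2/2)
L = 488.04 m


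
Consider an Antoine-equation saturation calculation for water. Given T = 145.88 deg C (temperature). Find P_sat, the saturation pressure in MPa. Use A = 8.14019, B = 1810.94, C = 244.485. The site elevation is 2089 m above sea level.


P_sat = 10^(A - B/(C + T)) / 760 * 0.101325
P_sat = 10^(8.14019 - 1810.94/(244.485 + 145.88)) / 760 * 0.101325
P_sat = 0.42267 MPa


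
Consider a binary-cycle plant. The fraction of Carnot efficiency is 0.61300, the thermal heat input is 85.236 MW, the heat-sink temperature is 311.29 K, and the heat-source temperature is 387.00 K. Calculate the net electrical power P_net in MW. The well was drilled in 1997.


Step 1: eta = (1 - Tc/Th)*f = (1 - 311.29/387.0)*0.613 = 0.1199231
Step 2: P_net = eta * Q_in = 0.1199231 * 85.236 = 10.222 MW
P_net = 10.222 MW


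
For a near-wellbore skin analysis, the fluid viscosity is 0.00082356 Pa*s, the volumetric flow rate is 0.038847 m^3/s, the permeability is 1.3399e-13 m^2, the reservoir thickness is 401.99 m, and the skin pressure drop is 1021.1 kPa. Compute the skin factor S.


S = dP_s * 1000 * 2*pi*k*hr / (q*mu)
S = 1021.1 * 1000 * 2*pi*1.3399e-13*401.99 / (0.038847*0.00082356)
S = 10.801


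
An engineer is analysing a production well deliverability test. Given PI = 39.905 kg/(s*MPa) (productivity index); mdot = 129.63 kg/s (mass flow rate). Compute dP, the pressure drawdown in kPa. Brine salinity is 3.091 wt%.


dP = mdot * 1000 / PI
dP = 129.63 * 1000 / 39.905
dP = 3248.5 kPa


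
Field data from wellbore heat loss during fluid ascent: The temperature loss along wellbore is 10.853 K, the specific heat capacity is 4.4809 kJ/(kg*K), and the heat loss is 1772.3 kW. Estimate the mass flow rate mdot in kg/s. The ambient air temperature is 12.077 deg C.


mdot = Q_loss / (cp * dT)
mdot = 1772.3 / (4.4809 * 10.853)
mdot = 36.444 kg/s


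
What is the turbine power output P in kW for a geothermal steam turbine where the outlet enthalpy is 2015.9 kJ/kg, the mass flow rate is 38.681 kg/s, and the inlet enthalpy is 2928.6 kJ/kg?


P = mdot * (h_in - h_out) / 1000
P = 38.681 * (2928.6 - 2015.9) / 1000
P = 35.30415 MW
Convert: 35.30415 MW * 1000.0 = 35304 kW
P = 35304 kW


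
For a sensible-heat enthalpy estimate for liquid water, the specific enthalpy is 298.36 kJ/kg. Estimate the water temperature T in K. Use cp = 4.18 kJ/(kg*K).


T = h / cp
T = 298.36 / 4.18
T = 71.37799 deg C
Convert to K: 71.37799 + 273.15 = 344.53 K
T = 344.53 K


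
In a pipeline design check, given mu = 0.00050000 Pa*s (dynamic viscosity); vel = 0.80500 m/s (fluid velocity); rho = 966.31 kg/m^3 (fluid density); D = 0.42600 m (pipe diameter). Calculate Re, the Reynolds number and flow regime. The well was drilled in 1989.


Step 1: Re = rho*vel*D/mu = 966.31*0.805*0.426/0.0005 = 6.6275e+05
Step 2: Re = 6.6275e+05 > 4000, so flow is turbulent.
Re = 6.6275e+05 (turbulent)


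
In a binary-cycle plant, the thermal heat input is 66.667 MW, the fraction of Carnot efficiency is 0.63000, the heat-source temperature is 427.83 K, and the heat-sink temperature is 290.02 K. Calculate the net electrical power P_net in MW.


Step 1: eta = (1 - Tc/Th)*f = (1 - 290.02/427.83)*0.63 = 0.2029318
Step 2: P_net = eta * Q_in = 0.2029318 * 66.667 = 13.529 MW
P_net = 13.529 MW


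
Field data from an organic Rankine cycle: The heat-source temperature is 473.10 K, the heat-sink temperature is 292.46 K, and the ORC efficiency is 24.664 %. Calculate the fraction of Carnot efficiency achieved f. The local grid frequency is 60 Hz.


f = (eta_orc/100) / (1 - Tc/Th)
f = (24.664/100) / (1 - 292.46/473.10)
f = 0.64596


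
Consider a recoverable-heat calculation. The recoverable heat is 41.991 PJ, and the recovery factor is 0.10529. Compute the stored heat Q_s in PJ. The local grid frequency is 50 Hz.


Q_s = Q_rec / RF
Q_s = 41.991 / 0.10529
Q_s = 398.81 PJ


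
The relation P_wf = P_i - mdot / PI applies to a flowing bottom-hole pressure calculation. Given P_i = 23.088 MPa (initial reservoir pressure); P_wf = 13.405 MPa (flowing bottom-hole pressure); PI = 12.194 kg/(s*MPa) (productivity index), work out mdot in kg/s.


mdot = (P_i - P_wf) * PI
mdot = (23.088 - 13.405) * 12.194
mdot = 118.07 kg/s


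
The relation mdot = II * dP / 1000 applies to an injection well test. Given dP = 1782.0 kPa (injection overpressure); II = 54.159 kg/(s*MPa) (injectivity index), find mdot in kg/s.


mdot = II * dP / 1000
mdot = 54.159 * 1782.0 / 1000
mdot = 96.511 kg/s


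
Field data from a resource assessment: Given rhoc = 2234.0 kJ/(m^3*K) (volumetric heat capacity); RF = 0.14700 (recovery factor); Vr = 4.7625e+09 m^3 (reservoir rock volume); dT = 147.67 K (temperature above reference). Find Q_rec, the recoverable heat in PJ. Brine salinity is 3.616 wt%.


Step 1: Q_s = Vr*rhoc*dT/1e12 = 4.7625e+09*2234.0*147.67/1e12 = 1571.124 PJ
Step 2: Q_rec = Q_s * RF = 1571.124 * 0.147 = 230.96 PJ
Q_rec = 230.96 PJ


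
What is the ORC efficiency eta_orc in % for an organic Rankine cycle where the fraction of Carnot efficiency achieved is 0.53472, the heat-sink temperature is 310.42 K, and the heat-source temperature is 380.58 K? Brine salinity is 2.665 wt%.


eta_orc = (1 - Tc/Th) * f * 100
eta_orc = (1 - 310.42/380.58) * 0.53472 * 100
eta_orc = 9.8576 %


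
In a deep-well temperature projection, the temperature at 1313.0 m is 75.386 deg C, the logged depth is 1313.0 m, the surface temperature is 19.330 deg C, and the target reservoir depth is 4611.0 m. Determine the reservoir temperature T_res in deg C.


Step 1: grad = (T_d1 - T_surf)/d1 * 1000 = (75.386 - 19.33)/1313.0 * 1000 = 42.69307 deg C/km
Step 2: T_res = T_surf + grad*d2/1000 = 19.33 + 42.69307*4611.0/1000 = 216.19 deg C
T_res = 216.19 deg C


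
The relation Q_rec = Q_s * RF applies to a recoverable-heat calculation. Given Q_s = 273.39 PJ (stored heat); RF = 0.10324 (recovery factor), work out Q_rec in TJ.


Q_rec = Q_s * RF
Q_rec = 273.39 * 0.10324
Q_rec = 28.22478 PJ
Convert: 28.22478 PJ * 1000.0 = 28225 TJ
Q_rec = 28225 TJ


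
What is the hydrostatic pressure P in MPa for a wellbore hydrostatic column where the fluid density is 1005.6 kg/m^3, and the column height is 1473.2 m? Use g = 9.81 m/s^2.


P = rho * g * h / 1e6
P = 1005.6 * 9.81 * 1473.2 / 1e6
P = 14.533 MPa


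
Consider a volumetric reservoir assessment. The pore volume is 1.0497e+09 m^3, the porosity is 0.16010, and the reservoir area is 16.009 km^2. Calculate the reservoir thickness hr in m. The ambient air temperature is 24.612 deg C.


hr = Vp / (A * 1e6 * phi)
hr = 1.0497e+09 / (16.009 * 1e6 * 0.16010)
hr = 409.55 m


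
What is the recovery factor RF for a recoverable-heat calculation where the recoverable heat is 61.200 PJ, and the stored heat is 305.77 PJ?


RF = Q_rec / Q_s
RF = 61.200 / 305.77
RF = 0.20015


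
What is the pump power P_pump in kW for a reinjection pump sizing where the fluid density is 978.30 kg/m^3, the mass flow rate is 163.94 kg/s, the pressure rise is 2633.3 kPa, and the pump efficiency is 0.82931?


P_pump = mdot * dP / (rho * eta)
P_pump = 163.94 * 2633.3 / (978.30 * 0.82931)
P_pump = 532.10 kW


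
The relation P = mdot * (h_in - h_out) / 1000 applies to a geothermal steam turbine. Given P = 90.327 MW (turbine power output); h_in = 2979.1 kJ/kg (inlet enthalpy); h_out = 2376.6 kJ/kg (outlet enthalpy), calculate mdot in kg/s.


mdot = P * 1000 / (h_in - h_out)
mdot = 90.327 * 1000 / (2979.1 - 2376.6)
mdot = 149.92 kg/s


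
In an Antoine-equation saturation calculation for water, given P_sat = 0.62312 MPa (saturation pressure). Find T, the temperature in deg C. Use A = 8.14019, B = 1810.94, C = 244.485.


T = B / (A - log10(P_sat * 760 / 0.101325)) - C
T = 1810.94 / (8.14019 - log10(0.62312 * 760 / 0.101325)) - 244.485
T = 160.60 deg C


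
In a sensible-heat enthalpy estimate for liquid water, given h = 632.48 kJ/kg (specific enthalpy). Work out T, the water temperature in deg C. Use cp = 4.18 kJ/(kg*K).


T = h / cp
T = 632.48 / 4.18
T = 151.31 deg C


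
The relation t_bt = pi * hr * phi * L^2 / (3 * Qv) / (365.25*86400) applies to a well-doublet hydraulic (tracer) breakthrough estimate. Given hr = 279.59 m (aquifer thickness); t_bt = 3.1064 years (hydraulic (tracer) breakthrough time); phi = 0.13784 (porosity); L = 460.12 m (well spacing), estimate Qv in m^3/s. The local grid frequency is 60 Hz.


Qv = pi*hr*phi*L^2 / (3*t_bt*365.25*86400)
Qv = pi*279.59*0.13784*460.12^2 / (3*3.1064*365.25*86400)
Qv = 0.087158 m^3/s


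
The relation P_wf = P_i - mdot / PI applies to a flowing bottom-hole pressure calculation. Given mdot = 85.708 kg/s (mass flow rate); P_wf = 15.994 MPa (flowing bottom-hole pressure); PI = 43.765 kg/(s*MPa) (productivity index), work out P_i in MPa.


P_i = P_wf + mdot / PI
P_i = 15.994 + 85.708 / 43.765
P_i = 17.952 MPa
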